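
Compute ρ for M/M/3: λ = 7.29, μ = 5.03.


ρ = λ/(cμ) = 7.29/(3·5.03) = 7.29/15.09 = 0.4831

Final: 0.4831


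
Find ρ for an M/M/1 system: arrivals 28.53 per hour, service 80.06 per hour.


ρ = λ/μ = 28.53/80.06 = 0.3564

Final: 0.3564


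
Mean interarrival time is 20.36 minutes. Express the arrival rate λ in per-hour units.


λ = 1/(interarrival time) in consistent units.
1 hour = 60 min, so λ = 60/20.36 = 2.9470 per hour

Final: 2.9470 /hr


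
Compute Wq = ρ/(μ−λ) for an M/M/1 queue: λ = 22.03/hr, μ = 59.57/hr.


ρ = 22.03/59.57 = 0.3698
Wq = ρ/(μ−λ) = 0.3698/(59.57 − 22.03) = 0.3698/37.54 = 0.009851 hr

Final: 0.009851 hr


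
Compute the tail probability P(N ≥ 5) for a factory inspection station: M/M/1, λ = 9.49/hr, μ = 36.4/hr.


ρ = 9.49/36.4 = 0.2607
P(N ≥ n) = ρ^n = 0.2607^5 = 0.001205

Final: 0.001205


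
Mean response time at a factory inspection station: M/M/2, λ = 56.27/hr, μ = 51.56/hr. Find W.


a = 1.0913; ρ = 0.5457; P₀ = 0.293933
Lq = P₀·a^c·ρ/(c!(1−ρ)²) = 0.46275
Wq = Lq/λ = 0.46275/56.27 = 0.008224 hr
W = Wq + 1/μ = 0.008224 + 0.01939 = 0.02762 hr

Final: 0.02762 hr


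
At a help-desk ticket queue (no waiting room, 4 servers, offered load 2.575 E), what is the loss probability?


B(c,a) = (a^c/c!) / Σ_{k=0}^{c} a^k/k!
a^4/4! = 1.831883
Σ terms (k=0..4): 1.00000 + 2.57500 + 3.31531 + 2.84564 + 1.83188 = 11.567839
B = 1.831883/11.567839 = 0.158360

Final: 0.158360


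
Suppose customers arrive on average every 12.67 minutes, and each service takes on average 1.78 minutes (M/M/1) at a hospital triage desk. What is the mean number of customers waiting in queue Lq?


λ = 60/12.67 = 4.7356 /hr
μ = 60/1.78 = 33.7079 /hr
ρ = λ/μ = 4.7356/33.7079 = 0.1405
Lq = ρ²/(1−ρ) = 0.01974/0.8595 = 0.02296

Final: 0.02296


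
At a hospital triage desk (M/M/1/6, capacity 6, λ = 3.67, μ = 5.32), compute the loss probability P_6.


ρ = λ/μ = 3.67/5.32 = 0.6898
P_K = (1−ρ)ρ^K/(1−ρ^(K+1)) = (0.3102·0.107777)/(1 − 0.074350)
= 0.033427/0.925650 = 0.036112

Final: 0.036112


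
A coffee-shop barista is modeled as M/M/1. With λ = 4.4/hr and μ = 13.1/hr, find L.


ρ = λ/μ = 4.4/13.1 = 0.3359
L = ρ/(1−ρ) = 0.3359/(1 − 0.3359) = 0.3359/0.6641 = 0.5057

Final: 0.5057


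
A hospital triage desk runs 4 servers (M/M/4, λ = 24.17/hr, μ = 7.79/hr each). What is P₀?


a = λ/μ = 24.17/7.79 = 3.1027; ρ = a/c = 0.7757
Σ_{k=0}^{3} a^k/k! (terms k=0..3) = 1.00000 + 3.10270 + 4.81336 + 4.97813 = 13.89419
Tail: a^4/(4!(1−ρ)) = 92.67376/(24·0.2243) = 17.21337
P₀ = 1/(13.89419 + 17.21337) = 1/31.10755 = 0.032147

Final: 0.032147


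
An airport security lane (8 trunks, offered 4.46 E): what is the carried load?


B(8,4.46) = 0.046690 (Erlang-B)
Carried load = a(1 − B) = 4.46·(1 − 0.046690) = 4.46·0.953310 = 4.2518 E

Final: 4.2518 Erlangs


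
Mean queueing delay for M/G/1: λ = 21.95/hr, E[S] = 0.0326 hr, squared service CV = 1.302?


ρ = λ·E[S] = 21.95·0.0326 = 0.7156
E[S²] = E[S]²(1+C_s²) = 0.0326²·(1+1.302) = 0.002446
Wq = λ·E[S²]/(2(1−ρ)) = 21.95·0.002446/(2·0.2844) = 0.09440 hr

Final: 0.09440 hr


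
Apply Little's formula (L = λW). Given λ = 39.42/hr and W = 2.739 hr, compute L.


L = λW = 39.42·2.739 = 107.9714

Final: 107.9714


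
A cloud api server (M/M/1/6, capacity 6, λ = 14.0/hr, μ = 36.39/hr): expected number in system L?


ρ = 14.0/36.39 = 0.3847
L = ρ[1 − (K+1)ρ^K + Kρ^(K+1)] / [(1−ρ)(1−ρ^(K+1))]
Numerator: 0.3847·(1 − 7·0.003242 + 6·0.001247) = 0.378868
Denominator: (0.6153)·(0.998753) = 0.614511
L = 0.378868/0.614511 = 0.6165

Final: 0.6165


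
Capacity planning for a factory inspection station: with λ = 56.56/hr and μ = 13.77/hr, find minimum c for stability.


Stability requires cμ > λ ⇔ c > λ/μ.
λ/μ = 56.56/13.77 = 4.1075
Minimum integer c = ⌊4.1075⌋ + 1 = 5
Check: 5·13.77 = 68.85 > 56.56, while 4·13.77 = 55.08 ≤ 56.56

Final: 5 servers


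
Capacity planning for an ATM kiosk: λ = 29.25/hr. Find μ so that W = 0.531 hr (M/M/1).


W = 1/(μ−λ) ⇒ μ − λ = 1/W = 1/0.531 = 1.8832
μ = λ + 1/W = 29.25 + 1.8832 = 31.1332 per hr

Final: 31.1332 /hr


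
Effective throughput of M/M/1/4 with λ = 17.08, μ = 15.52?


ρ = 1.1005; P_K = (1−ρ)ρ^4/(1−ρ^5) = 0.240019
λ_eff = λ(1 − P_K) = 17.08·(1 − 0.240019) = 17.08·0.759981 = 12.9805 /hr

Final: 12.9805 /hr


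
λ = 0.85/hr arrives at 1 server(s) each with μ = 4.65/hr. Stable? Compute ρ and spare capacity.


Total capacity cμ = 1·4.65 = 4.65/hr
ρ = λ/(cμ) = 0.85/4.65 = 0.1828
Stable ⇔ ρ < 1: YES
Spare capacity = cμ − λ = 4.65 − 0.85 = 3.80/hr

Final: ρ = 0.1828; stable; margin = 3.80/hr


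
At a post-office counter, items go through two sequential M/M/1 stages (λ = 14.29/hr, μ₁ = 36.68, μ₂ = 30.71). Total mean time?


Each node sees arrival rate λ = 14.29/hr (tandem ⇒ throughput preserved).
W₁ = 1/(μ₁−λ) = 1/(36.68−14.29) = 0.04466 hr
W₂ = 1/(μ₂−λ) = 1/(30.71−14.29) = 0.06090 hr
W_total = W₁ + W₂ = 0.04466 + 0.06090 = 0.10556 hr

Final: 0.10556 hr


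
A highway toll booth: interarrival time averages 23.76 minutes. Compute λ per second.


λ = 1/(interarrival time) in consistent units.
1 second = 0.0166667 min, so λ = 0.0166667/23.76 = 0.0007015 per second

Final: 0.0007015 /sec


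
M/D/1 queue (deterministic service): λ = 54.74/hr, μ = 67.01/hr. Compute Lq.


ρ = 54.74/67.01 = 0.8169
M/D/1: Lq = ρ²/(2(1−ρ)) = 0.6673/(2·0.1831) = 1.82220

Final: 1.82220


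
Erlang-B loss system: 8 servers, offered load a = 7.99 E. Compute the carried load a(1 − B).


B(8,7.99) = 0.235015 (Erlang-B)
Carried load = a(1 − B) = 7.99·(1 − 0.235015) = 7.99·0.764985 = 6.1122 E

Final: 6.1122 Erlangs


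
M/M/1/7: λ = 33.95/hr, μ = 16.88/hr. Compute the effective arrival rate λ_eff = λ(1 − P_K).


ρ = 2.0113; P_K = (1−ρ)ρ^7/(1−ρ^8) = 0.504683
λ_eff = λ(1 − P_K) = 33.95·(1 − 0.504683) = 33.95·0.495317 = 16.8160 /hr

Final: 16.8160 /hr


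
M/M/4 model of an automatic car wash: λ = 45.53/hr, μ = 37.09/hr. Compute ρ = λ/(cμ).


ρ = λ/(cμ) = 45.53/(4·37.09) = 45.53/148.36 = 0.3069

Final: 0.3069


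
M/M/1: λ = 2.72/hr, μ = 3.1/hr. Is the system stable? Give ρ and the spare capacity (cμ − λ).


Total capacity cμ = 1·3.1 = 3.10/hr
ρ = λ/(cμ) = 2.72/3.10 = 0.8774
Stable ⇔ ρ < 1: YES
Spare capacity = cμ − λ = 3.10 − 2.72 = 0.38/hr

Final: ρ = 0.8774; stable; margin = 0.38/hr


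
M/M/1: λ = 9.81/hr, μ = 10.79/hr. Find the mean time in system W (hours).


W = 1/(μ−λ) = 1/(10.79 − 9.81) = 1/0.9800 = 1.0204 hr

Final: 1.0204 hr


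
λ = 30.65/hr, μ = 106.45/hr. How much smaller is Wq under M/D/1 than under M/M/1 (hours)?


ρ = 30.65/106.45 = 0.2879
Wq(M/M/1) = ρ/(μ−λ) = 0.2879/75.80 = 0.003799 hr
Wq(M/D/1) = ρ/(2(μ−λ)) = 0.001899 hr
Savings = 0.003799 − 0.001899 = 0.001899 hr

Final: 0.001899 hr


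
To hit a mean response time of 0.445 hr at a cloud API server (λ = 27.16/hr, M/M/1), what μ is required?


W = 1/(μ−λ) ⇒ μ − λ = 1/W = 1/0.445 = 2.2472
μ = λ + 1/W = 27.16 + 2.2472 = 29.4072 per hr

Final: 29.4072 /hr


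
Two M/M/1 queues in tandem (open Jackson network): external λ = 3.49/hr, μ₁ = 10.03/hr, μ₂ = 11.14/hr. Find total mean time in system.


Each node sees arrival rate λ = 3.49/hr (tandem ⇒ throughput preserved).
W₁ = 1/(μ₁−λ) = 1/(10.03−3.49) = 0.15291 hr
W₂ = 1/(μ₂−λ) = 1/(11.14−3.49) = 0.13072 hr
W_total = W₁ + W₂ = 0.15291 + 0.13072 = 0.28362 hr

Final: 0.28362 hr


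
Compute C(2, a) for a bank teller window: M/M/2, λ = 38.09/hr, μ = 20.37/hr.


a = λ/μ = 1.8699; ρ = a/2 = 0.9350
P₀ = 0.033617 (from M/M/c formula)
C(c,a) = [a^c/(c!(1−ρ))]·P₀ = [3.49655/(2·0.06505)]·0.033617
= 26.87726·0.033617 = 0.903523

Final: 0.903523


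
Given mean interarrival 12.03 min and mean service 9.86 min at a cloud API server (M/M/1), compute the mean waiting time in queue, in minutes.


λ = 60/12.03 = 4.9875 /hr
μ = 60/9.86 = 6.0852 /hr
ρ = λ/μ = 4.9875/6.0852 = 0.8196
Wq = ρ/(μ−λ) = 0.8196/(6.0852−4.9875) = 0.74669 hr
In minutes: 0.74669·60 = 44.802 min

Final: 44.802 min


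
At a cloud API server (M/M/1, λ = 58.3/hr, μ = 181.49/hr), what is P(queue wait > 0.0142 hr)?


ρ = 58.3/181.49 = 0.3212
P(Wq > t) = ρ·e^{−(μ−λ)t} = 0.3212·e^{−1.7493}
= 0.3212·0.173896 = 0.055861

Final: 0.055861


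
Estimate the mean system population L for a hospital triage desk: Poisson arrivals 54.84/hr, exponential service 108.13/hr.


ρ = λ/μ = 54.84/108.13 = 0.5072
L = ρ/(1−ρ) = 0.5072/(1 − 0.5072) = 0.5072/0.4928 = 1.0291

Final: 1.0291


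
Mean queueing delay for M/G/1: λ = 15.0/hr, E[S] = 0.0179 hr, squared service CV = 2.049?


ρ = λ·E[S] = 15.0·0.0179 = 0.2685
E[S²] = E[S]²(1+C_s²) = 0.0179²·(1+2.049) = 0.0009769
Wq = λ·E[S²]/(2(1−ρ)) = 15.0·0.0009769/(2·0.7315) = 0.01002 hr

Final: 0.01002 hr


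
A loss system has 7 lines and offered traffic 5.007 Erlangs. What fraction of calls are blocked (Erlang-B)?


B(c,a) = (a^c/c!) / Σ_{k=0}^{c} a^k/k!
a^7/7! = 15.653541
Σ terms (k=0..7): 1.00000 + 5.00700 + 12.53502 + 20.92096 + 26.18781 + 26.22447 + 21.88432 + 15.65354 = 129.413117
B = 15.653541/129.413117 = 0.120958

Final: 0.120958


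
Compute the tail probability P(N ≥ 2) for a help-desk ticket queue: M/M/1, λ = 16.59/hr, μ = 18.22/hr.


ρ = 16.59/18.22 = 0.9105
P(N ≥ n) = ρ^n = 0.9105^2 = 0.829079

Final: 0.829079


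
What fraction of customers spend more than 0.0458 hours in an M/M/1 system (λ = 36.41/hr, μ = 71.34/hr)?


W ~ Exponential(μ−λ) for M/M/1.
μ − λ = 71.34 − 36.41 = 34.9300
P(W > t) = e^{−(μ−λ)t} = e^{−1.5998} = 0.201938

Final: 0.201938


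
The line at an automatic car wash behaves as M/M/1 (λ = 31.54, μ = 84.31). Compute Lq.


ρ = 31.54/84.31 = 0.3741
Lq = ρ²/(1−ρ) = 0.1399/0.6259 = 0.2236

Final: 0.2236


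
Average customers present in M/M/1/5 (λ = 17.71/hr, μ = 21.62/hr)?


ρ = 17.71/21.62 = 0.8191
L = ρ[1 − (K+1)ρ^K + Kρ^(K+1)] / [(1−ρ)(1−ρ^(K+1))]
Numerator: 0.8191·(1 − 6·0.368820 + 5·0.302118) = 0.243838
Denominator: (0.1809)·(0.697882) = 0.126213
L = 0.243838/0.126213 = 1.9320

Final: 1.9320


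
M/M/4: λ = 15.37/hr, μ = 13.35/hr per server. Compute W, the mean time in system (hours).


a = 1.1513; ρ = 0.2878; P₀ = 0.315337
Lq = P₀·a^c·ρ/(c!(1−ρ)²) = 0.01310
Wq = Lq/λ = 0.01310/15.37 = 0.0008524 hr
W = Wq + 1/μ = 0.0008524 + 0.07491 = 0.07576 hr

Final: 0.07576 hr


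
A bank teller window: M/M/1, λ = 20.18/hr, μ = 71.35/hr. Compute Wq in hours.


ρ = 20.18/71.35 = 0.2828
Wq = ρ/(μ−λ) = 0.2828/(71.35 − 20.18) = 0.2828/51.17 = 0.005527 hr

Final: 0.005527 hr


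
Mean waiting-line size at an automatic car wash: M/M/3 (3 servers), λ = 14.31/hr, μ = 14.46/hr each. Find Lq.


a = λ/μ = 0.9896; ρ = a/3 = 0.3299
P₀ = 0.367599
Lq = P₀·a^c·ρ / (c!·(1−ρ)²) = 0.367599·0.96920·0.3299/(6·0.44907)
= 0.04362

Final: 0.04362


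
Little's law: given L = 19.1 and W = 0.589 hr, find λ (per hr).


λ = L/W = 19.1/0.589 = 32.4278 /hr

Final: 32.4278 /hr


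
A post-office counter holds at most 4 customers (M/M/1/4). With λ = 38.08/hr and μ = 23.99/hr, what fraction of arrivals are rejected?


ρ = λ/μ = 38.08/23.99 = 1.5873
P_K = (1−ρ)ρ^K/(1−ρ^(K+1)) = (-0.5873·6.348436)/(1 − 10.077051)
= -3.728615/-9.077051 = 0.410774

Final: 0.410774


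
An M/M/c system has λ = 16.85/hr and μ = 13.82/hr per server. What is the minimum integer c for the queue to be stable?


Stability requires cμ > λ ⇔ c > λ/μ.
λ/μ = 16.85/13.82 = 1.2192
Minimum integer c = ⌊1.2192⌋ + 1 = 2
Check: 2·13.82 = 27.64 > 16.85, while 1·13.82 = 13.82 ≤ 16.85

Final: 2 servers


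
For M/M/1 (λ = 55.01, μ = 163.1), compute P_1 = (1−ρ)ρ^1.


ρ = 55.01/163.1 = 0.3373
P_n = (1−ρ)·ρ^n = (1 − 0.3373)·0.3373^1 = 0.6627·0.337278 = 0.223521

Final: 0.223521


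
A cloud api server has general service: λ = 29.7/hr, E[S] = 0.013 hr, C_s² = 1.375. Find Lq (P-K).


ρ = λ·E[S] = 29.7·0.013 = 0.3861
Lq = ρ²(1+C_s²)/(2(1−ρ)) = 0.1491·(1+1.375)/(2·0.6139)
= 0.1491·2.3750/1.2278 = 0.28836

Final: 0.28836


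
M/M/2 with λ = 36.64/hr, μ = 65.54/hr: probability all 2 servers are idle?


a = λ/μ = 36.64/65.54 = 0.5590; ρ = a/c = 0.2795
Σ_{k=0}^{1} a^k/k! (terms k=0..1) = 1.00000 + 0.55905 = 1.55905
Tail: a^2/(2!(1−ρ)) = 0.31253/(2·0.7205) = 0.21689
P₀ = 1/(1.55905 + 0.21689) = 1/1.77594 = 0.563081

Final: 0.563081


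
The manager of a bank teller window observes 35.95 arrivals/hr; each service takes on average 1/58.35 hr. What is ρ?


ρ = λ/μ = 35.95/58.35 = 0.6161

Final: 0.6161


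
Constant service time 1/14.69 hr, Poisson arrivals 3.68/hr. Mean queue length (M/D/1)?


ρ = 3.68/14.69 = 0.2505
M/D/1: Lq = ρ²/(2(1−ρ)) = 0.06276/(2·0.7495) = 0.04187

Final: 0.04187


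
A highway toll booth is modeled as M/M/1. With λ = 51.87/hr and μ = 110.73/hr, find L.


ρ = λ/μ = 51.87/110.73 = 0.4684
L = ρ/(1−ρ) = 0.4684/(1 − 0.4684) = 0.4684/0.5316 = 0.8812

Final: 0.8812


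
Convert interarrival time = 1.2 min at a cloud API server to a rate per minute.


λ = 1/(interarrival time) in consistent units.
1 minute = 1 min, so λ = 1/1.2 = 0.8333 per minute

Final: 0.8333 /min


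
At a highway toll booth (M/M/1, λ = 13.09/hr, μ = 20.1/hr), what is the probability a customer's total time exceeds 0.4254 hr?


W ~ Exponential(μ−λ) for M/M/1.
μ − λ = 20.1 − 13.09 = 7.0100
P(W > t) = e^{−(μ−λ)t} = e^{−2.9821} = 0.050689

Final: 0.050689


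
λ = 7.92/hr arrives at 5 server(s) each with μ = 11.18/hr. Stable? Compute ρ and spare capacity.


Total capacity cμ = 5·11.18 = 55.90/hr
ρ = λ/(cμ) = 7.92/55.90 = 0.1417
Stable ⇔ ρ < 1: YES
Spare capacity = cμ − λ = 55.90 − 7.92 = 47.98/hr

Final: ρ = 0.1417; stable; margin = 47.98/hr


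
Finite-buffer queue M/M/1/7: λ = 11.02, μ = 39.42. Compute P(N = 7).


ρ = λ/μ = 11.02/39.42 = 0.2796
P_K = (1−ρ)ρ^K/(1−ρ^(K+1)) = (0.7204·0.0001334)/(1 − 0.00003730)
= 0.00009613/0.999963 = 0.00009613

Final: 0.00009613


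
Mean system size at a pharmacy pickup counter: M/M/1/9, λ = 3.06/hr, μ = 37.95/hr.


ρ = 3.06/37.95 = 0.08063
L = ρ[1 − (K+1)ρ^K + Kρ^(K+1)] / [(1−ρ)(1−ρ^(K+1))]
Numerator: 0.08063·(1 − 10·1.441e-10 + 9·1.162e-11) = 0.080632
Denominator: (0.9194)·(1.000000) = 0.919368
L = 0.080632/0.919368 = 0.08770

Final: 0.08770


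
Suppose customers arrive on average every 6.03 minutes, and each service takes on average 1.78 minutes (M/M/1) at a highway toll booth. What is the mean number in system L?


λ = 60/6.03 = 9.9502 /hr
μ = 60/1.78 = 33.7079 /hr
ρ = λ/μ = 9.9502/33.7079 = 0.2952
L = ρ/(1−ρ) = 0.2952/0.7048 = 0.4188

Final: 0.4188


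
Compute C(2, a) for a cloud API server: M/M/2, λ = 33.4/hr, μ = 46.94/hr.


a = λ/μ = 0.7115; ρ = a/2 = 0.3558
P₀ = 0.475173 (from M/M/c formula)
C(c,a) = [a^c/(c!(1−ρ))]·P₀ = [0.50630/(2·0.6442)]·0.475173
= 0.39295·0.475173 = 0.186720

Final: 0.186720


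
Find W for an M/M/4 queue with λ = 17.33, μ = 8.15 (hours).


a = 2.1264; ρ = 0.5316; P₀ = 0.113532
Lq = P₀·a^c·ρ/(c!(1−ρ)²) = 0.23432
Wq = Lq/λ = 0.23432/17.33 = 0.01352 hr
W = Wq + 1/μ = 0.01352 + 0.12270 = 0.13622 hr

Final: 0.13622 hr


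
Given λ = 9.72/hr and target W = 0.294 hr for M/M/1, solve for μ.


W = 1/(μ−λ) ⇒ μ − λ = 1/W = 1/0.294 = 3.4014
μ = λ + 1/W = 9.72 + 3.4014 = 13.1214 per hr

Final: 13.1214 /hr


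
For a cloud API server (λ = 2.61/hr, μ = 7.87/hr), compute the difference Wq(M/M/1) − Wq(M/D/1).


ρ = 2.61/7.87 = 0.3316
Wq(M/M/1) = ρ/(μ−λ) = 0.3316/5.26 = 0.06305 hr
Wq(M/D/1) = ρ/(2(μ−λ)) = 0.03152 hr
Savings = 0.06305 − 0.03152 = 0.03152 hr

Final: 0.03152 hr


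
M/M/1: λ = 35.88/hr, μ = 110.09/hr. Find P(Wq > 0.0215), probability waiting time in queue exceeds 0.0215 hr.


ρ = 35.88/110.09 = 0.3259
P(Wq > t) = ρ·e^{−(μ−λ)t} = 0.3259·e^{−1.5955}
= 0.3259·0.202804 = 0.066097

Final: 0.066097


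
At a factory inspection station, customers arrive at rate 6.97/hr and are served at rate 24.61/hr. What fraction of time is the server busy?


ρ = λ/μ = 6.97/24.61 = 0.2832

Final: 0.2832


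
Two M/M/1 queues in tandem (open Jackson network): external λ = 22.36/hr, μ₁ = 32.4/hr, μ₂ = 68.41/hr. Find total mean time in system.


Each node sees arrival rate λ = 22.36/hr (tandem ⇒ throughput preserved).
W₁ = 1/(μ₁−λ) = 1/(32.4−22.36) = 0.09960 hr
W₂ = 1/(μ₂−λ) = 1/(68.41−22.36) = 0.02172 hr
W_total = W₁ + W₂ = 0.09960 + 0.02172 = 0.12132 hr

Final: 0.12132 hr


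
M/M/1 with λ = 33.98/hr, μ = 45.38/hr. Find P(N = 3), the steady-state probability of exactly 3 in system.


ρ = 33.98/45.38 = 0.7488
P_n = (1−ρ)·ρ^n = (1 − 0.7488)·0.7488^3 = 0.2512·0.419833 = 0.105467

Final: 0.105467


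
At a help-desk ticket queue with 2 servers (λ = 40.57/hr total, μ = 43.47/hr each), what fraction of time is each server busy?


ρ = λ/(cμ) = 40.57/(2·43.47) = 40.57/86.94 = 0.4666

Final: 0.4666


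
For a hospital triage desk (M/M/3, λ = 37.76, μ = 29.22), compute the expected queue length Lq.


a = λ/μ = 1.2923; ρ = a/3 = 0.4308
P₀ = 0.266023
Lq = P₀·a^c·ρ / (c!·(1−ρ)²) = 0.266023·2.15802·0.4308/(6·0.32404)
= 0.12719

Final: 0.12719


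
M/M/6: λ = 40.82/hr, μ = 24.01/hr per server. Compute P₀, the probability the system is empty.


a = λ/μ = 40.82/24.01 = 1.7001; ρ = a/c = 0.2834
Σ_{k=0}^{5} a^k/k! (terms k=0..5) = 1.00000 + 1.70012 + 1.44521 + 0.81901 + 0.34811 + 0.11836 = 5.43082
Tail: a^6/(6!(1−ρ)) = 24.14822/(720·0.7166) = 0.04680
P₀ = 1/(5.43082 + 0.04680) = 1/5.47762 = 0.182561

Final: 0.182561


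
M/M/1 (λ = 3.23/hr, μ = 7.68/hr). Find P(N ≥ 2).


ρ = 3.23/7.68 = 0.4206
P(N ≥ n) = ρ^n = 0.4206^2 = 0.176882

Final: 0.176882


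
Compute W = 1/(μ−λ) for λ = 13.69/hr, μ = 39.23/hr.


W = 1/(μ−λ) = 1/(39.23 − 13.69) = 1/25.54 = 0.03915 hr

Final: 0.03915 hr


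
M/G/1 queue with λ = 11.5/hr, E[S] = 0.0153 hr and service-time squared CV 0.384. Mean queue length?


ρ = λ·E[S] = 11.5·0.0153 = 0.1759
Lq = ρ²(1+C_s²)/(2(1−ρ)) = 0.03096·(1+0.384)/(2·0.8240)
= 0.03096·1.3840/1.6481 = 0.02600

Final: 0.02600


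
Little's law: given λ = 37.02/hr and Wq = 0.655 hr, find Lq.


Lq = λWq = 37.02·0.655 = 24.2481

Final: 24.2481


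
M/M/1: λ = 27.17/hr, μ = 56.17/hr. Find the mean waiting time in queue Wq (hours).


ρ = 27.17/56.17 = 0.4837
Wq = ρ/(μ−λ) = 0.4837/(56.17 − 27.17) = 0.4837/29.00 = 0.01668 hr

Final: 0.01668 hr


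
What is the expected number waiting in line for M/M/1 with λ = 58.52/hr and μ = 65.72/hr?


ρ = 58.52/65.72 = 0.8904
Lq = ρ²/(1−ρ) = 0.7929/0.1096 = 7.2373

Final: 7.2373


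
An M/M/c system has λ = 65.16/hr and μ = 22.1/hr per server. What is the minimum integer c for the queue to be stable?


Stability requires cμ > λ ⇔ c > λ/μ.
λ/μ = 65.16/22.1 = 2.9484
Minimum integer c = ⌊2.9484⌋ + 1 = 3
Check: 3·22.1 = 66.30 > 65.16, while 2·22.1 = 44.20 ≤ 65.16

Final: 3 servers


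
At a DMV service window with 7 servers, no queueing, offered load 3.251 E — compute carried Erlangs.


B(7,3.251) = 0.030048 (Erlang-B)
Carried load = a(1 − B) = 3.251·(1 − 0.030048) = 3.251·0.969952 = 3.1533 E

Final: 3.1533 Erlangs


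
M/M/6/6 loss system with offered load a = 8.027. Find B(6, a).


B(c,a) = (a^c/c!) / Σ_{k=0}^{c} a^k/k!
a^6/6! = 371.524178
Σ terms (k=0..6): 1.00000 + 8.02700 + 32.21636 + 86.20025 + 172.98236 + 277.70588 + 371.52418 = 949.656027
B = 371.524178/949.656027 = 0.391220

Final: 0.391220


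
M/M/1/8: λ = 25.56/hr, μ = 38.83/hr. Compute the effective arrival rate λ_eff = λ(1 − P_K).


ρ = 0.6583; P_K = (1−ρ)ρ^8/(1−ρ^9) = 0.012332
λ_eff = λ(1 − P_K) = 25.56·(1 − 0.012332) = 25.56·0.987668 = 25.2448 /hr

Final: 25.2448 /hr


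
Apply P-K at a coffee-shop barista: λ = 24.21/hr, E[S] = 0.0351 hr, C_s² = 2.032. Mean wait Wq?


ρ = λ·E[S] = 24.21·0.0351 = 0.8498
E[S²] = E[S]²(1+C_s²) = 0.0351²·(1+2.032) = 0.003735
Wq = λ·E[S²]/(2(1−ρ)) = 24.21·0.003735/(2·0.1502) = 0.30099 hr

Final: 0.30099 hr


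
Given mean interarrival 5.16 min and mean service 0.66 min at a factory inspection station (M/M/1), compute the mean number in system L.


λ = 60/5.16 = 11.6279 /hr
μ = 60/0.66 = 90.9091 /hr
ρ = λ/μ = 11.6279/90.9091 = 0.1279
L = ρ/(1−ρ) = 0.1279/0.8721 = 0.1467

Final: 0.1467


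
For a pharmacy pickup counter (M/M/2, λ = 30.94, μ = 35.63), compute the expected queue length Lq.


a = λ/μ = 0.8684; ρ = a/2 = 0.4342
P₀ = 0.394521
Lq = P₀·a^c·ρ / (c!·(1−ρ)²) = 0.394521·0.75407·0.4342/(2·0.32015)
= 0.20173

Final: 0.20173


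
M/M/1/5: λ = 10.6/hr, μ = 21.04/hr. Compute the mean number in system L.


ρ = 10.6/21.04 = 0.5038
L = ρ[1 − (K+1)ρ^K + Kρ^(K+1)] / [(1−ρ)(1−ρ^(K+1))]
Numerator: 0.5038·(1 − 6·0.032456 + 5·0.016352) = 0.446882
Denominator: (0.4962)·(0.983648) = 0.488084
L = 0.446882/0.488084 = 0.9156

Final: 0.9156


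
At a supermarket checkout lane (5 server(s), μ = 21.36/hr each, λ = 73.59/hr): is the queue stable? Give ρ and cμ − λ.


Total capacity cμ = 5·21.36 = 106.80/hr
ρ = λ/(cμ) = 73.59/106.80 = 0.6890
Stable ⇔ ρ < 1: YES
Spare capacity = cμ − λ = 106.80 − 73.59 = 33.21/hr

Final: ρ = 0.6890; stable; margin = 33.21/hr


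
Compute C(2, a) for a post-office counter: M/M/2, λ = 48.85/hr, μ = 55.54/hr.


a = λ/μ = 0.8795; ρ = a/2 = 0.4398
P₀ = 0.389108 (from M/M/c formula)
C(c,a) = [a^c/(c!(1−ρ))]·P₀ = [0.77360/(2·0.5602)]·0.389108
= 0.69044·0.389108 = 0.268654

Final: 0.268654


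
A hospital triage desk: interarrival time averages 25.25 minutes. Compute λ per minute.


λ = 1/(interarrival time) in consistent units.
1 minute = 1 min, so λ = 1/25.25 = 0.03960 per minute

Final: 0.03960 /min


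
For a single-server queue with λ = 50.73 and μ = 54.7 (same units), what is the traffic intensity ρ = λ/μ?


ρ = λ/μ = 50.73/54.7 = 0.9274

Final: 0.9274


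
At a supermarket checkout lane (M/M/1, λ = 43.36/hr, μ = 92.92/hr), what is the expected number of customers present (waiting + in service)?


ρ = λ/μ = 43.36/92.92 = 0.4666
L = ρ/(1−ρ) = 0.4666/(1 − 0.4666) = 0.4666/0.5334 = 0.8749

Final: 0.8749


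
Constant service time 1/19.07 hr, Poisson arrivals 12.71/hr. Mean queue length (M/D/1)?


ρ = 12.71/19.07 = 0.6665
M/D/1: Lq = ρ²/(2(1−ρ)) = 0.4442/(2·0.3335) = 0.66597

Final: 0.66597


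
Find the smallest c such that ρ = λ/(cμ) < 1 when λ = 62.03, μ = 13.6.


Stability requires cμ > λ ⇔ c > λ/μ.
λ/μ = 62.03/13.6 = 4.5610
Minimum integer c = ⌊4.5610⌋ + 1 = 5
Check: 5·13.6 = 68.00 > 62.03, while 4·13.6 = 54.40 ≤ 62.03

Final: 5 servers


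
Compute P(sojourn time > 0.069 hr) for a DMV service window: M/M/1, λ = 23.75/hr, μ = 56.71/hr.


W ~ Exponential(μ−λ) for M/M/1.
μ − λ = 56.71 − 23.75 = 32.9600
P(W > t) = e^{−(μ−λ)t} = e^{−2.2742} = 0.102875

Final: 0.102875


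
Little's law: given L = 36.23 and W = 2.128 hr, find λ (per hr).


λ = L/W = 36.23/2.128 = 17.0254 /hr

Final: 17.0254 /hr


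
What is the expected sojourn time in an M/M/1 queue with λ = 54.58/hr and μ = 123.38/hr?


W = 1/(μ−λ) = 1/(123.38 − 54.58) = 1/68.80 = 0.01453 hr

Final: 0.01453 hr


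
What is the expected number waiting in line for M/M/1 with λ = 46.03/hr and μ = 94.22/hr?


ρ = 46.03/94.22 = 0.4885
Lq = ρ²/(1−ρ) = 0.2387/0.5115 = 0.4666

Final: 0.4666


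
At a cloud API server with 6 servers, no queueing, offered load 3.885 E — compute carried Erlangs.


B(6,3.885) = 0.108911 (Erlang-B)
Carried load = a(1 − B) = 3.885·(1 − 0.108911) = 3.885·0.891089 = 3.4619 E

Final: 3.4619 Erlangs


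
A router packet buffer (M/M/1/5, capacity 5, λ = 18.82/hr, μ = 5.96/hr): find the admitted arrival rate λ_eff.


ρ = 3.1577; P_K = (1−ρ)ρ^5/(1−ρ^6) = 0.684006
λ_eff = λ(1 − P_K) = 18.82·(1 − 0.684006) = 18.82·0.315994 = 5.9470 /hr

Final: 5.9470 /hr


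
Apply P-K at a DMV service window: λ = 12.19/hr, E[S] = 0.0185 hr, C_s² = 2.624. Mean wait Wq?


ρ = λ·E[S] = 12.19·0.0185 = 0.2255
E[S²] = E[S]²(1+C_s²) = 0.0185²·(1+2.624) = 0.001240
Wq = λ·E[S²]/(2(1−ρ)) = 12.19·0.001240/(2·0.7745) = 0.009761 hr

Final: 0.009761 hr


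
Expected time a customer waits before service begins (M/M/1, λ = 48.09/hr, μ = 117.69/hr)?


ρ = 48.09/117.69 = 0.4086
Wq = ρ/(μ−λ) = 0.4086/(117.69 − 48.09) = 0.4086/69.60 = 0.005871 hr

Final: 0.005871 hr


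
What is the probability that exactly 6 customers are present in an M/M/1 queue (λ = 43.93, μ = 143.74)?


ρ = 43.93/143.74 = 0.3056
P_n = (1−ρ)·ρ^n = (1 − 0.3056)·0.3056^6 = 0.6944·0.0008149 = 0.0005658

Final: 0.0005658


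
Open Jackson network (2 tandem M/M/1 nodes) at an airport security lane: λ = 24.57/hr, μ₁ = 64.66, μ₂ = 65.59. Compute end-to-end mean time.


Each node sees arrival rate λ = 24.57/hr (tandem ⇒ throughput preserved).
W₁ = 1/(μ₁−λ) = 1/(64.66−24.57) = 0.02494 hr
W₂ = 1/(μ₂−λ) = 1/(65.59−24.57) = 0.02438 hr
W_total = W₁ + W₂ = 0.02494 + 0.02438 = 0.04932 hr

Final: 0.04932 hr


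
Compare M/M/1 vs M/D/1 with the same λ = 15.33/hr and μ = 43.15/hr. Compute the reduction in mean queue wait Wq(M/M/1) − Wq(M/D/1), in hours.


ρ = 15.33/43.15 = 0.3553
Wq(M/M/1) = ρ/(μ−λ) = 0.3553/27.82 = 0.01277 hr
Wq(M/D/1) = ρ/(2(μ−λ)) = 0.006385 hr
Savings = 0.01277 − 0.006385 = 0.006385 hr

Final: 0.006385 hr


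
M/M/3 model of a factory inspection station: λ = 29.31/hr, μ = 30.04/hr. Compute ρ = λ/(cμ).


ρ = λ/(cμ) = 29.31/(3·30.04) = 29.31/90.12 = 0.3252

Final: 0.3252


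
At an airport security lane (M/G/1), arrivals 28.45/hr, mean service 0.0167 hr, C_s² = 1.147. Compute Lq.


ρ = λ·E[S] = 28.45·0.0167 = 0.4751
Lq = ρ²(1+C_s²)/(2(1−ρ)) = 0.2257·(1+1.147)/(2·0.5249)
= 0.2257·2.1470/1.0498 = 0.46167

Final: 0.46167


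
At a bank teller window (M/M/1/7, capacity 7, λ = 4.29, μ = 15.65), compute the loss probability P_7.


ρ = λ/μ = 4.29/15.65 = 0.2741
P_K = (1−ρ)ρ^K/(1−ρ^(K+1)) = (0.7259·0.0001163)/(1 − 0.00003188)
= 0.00008442/0.999968 = 0.00008443

Final: 0.00008443


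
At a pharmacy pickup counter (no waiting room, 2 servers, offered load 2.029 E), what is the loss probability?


B(c,a) = (a^c/c!) / Σ_{k=0}^{c} a^k/k!
a^2/2! = 2.058420
Σ terms (k=0..2): 1.00000 + 2.02900 + 2.05842 = 5.087421
B = 2.058420/5.087421 = 0.404610

Final: 0.404610


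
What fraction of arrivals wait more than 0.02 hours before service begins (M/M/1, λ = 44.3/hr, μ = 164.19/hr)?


ρ = 44.3/164.19 = 0.2698
P(Wq > t) = ρ·e^{−(μ−λ)t} = 0.2698·e^{−2.3978}
= 0.2698·0.090918 = 0.024530

Final: 0.024530


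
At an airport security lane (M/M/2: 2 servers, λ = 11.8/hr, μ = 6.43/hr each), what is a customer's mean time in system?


a = 1.8351; ρ = 0.9176; P₀ = 0.042985
Lq = P₀·a^c·ρ/(c!(1−ρ)²) = 9.77544
Wq = Lq/λ = 9.77544/11.8 = 0.82843 hr
W = Wq + 1/μ = 0.82843 + 0.15552 = 0.98395 hr

Final: 0.98395 hr


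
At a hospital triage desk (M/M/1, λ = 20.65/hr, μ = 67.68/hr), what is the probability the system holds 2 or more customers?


ρ = 20.65/67.68 = 0.3051
P(N ≥ n) = ρ^n = 0.3051^2 = 0.093094

Final: 0.093094


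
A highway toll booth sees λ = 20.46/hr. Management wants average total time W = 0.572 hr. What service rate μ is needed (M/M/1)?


W = 1/(μ−λ) ⇒ μ − λ = 1/W = 1/0.572 = 1.7483
μ = λ + 1/W = 20.46 + 1.7483 = 22.2083 per hr

Final: 22.2083 /hr


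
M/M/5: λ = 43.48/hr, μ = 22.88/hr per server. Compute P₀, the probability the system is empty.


a = λ/μ = 43.48/22.88 = 1.9003; ρ = a/c = 0.3801
Σ_{k=0}^{4} a^k/k! (terms k=0..4) = 1.00000 + 1.90035 + 1.80566 + 1.14380 + 0.54340 = 6.39322
Tail: a^5/(5!(1−ρ)) = 24.78378/(120·0.6199) = 0.33315
P₀ = 1/(6.39322 + 0.33315) = 1/6.72637 = 0.148669

Final: 0.148669


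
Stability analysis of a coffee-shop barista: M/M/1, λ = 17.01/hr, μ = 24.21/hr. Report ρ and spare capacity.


Total capacity cμ = 1·24.21 = 24.21/hr
ρ = λ/(cμ) = 17.01/24.21 = 0.7026
Stable ⇔ ρ < 1: YES
Spare capacity = cμ − λ = 24.21 − 17.01 = 7.20/hr

Final: ρ = 0.7026; stable; margin = 7.20/hr


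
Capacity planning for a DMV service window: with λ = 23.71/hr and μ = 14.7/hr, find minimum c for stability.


Stability requires cμ > λ ⇔ c > λ/μ.
λ/μ = 23.71/14.7 = 1.6129
Minimum integer c = ⌊1.6129⌋ + 1 = 2
Check: 2·14.7 = 29.40 > 23.71, while 1·14.7 = 14.70 ≤ 23.71

Final: 2 servers


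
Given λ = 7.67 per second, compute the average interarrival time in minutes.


Mean interarrival time = 1/λ = 1/7.67 second = 0.13038 second
In minutes: 0.13038 × 0.0166667 = 0.002173 min

Final: 0.002173 min


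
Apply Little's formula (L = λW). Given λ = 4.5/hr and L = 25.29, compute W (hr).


W = L/λ = 25.29/4.5 = 5.6200 hr

Final: 5.6200 hr


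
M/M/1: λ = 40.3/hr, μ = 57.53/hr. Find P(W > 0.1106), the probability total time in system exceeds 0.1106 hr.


W ~ Exponential(μ−λ) for M/M/1.
μ − λ = 57.53 − 40.3 = 17.2300
P(W > t) = e^{−(μ−λ)t} = e^{−1.9056} = 0.148728

Final: 0.148728


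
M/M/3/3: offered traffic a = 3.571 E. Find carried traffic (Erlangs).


B(3,3.571) = 0.409438 (Erlang-B)
Carried load = a(1 − B) = 3.571·(1 − 0.409438) = 3.571·0.590562 = 2.1089 E

Final: 2.1089 Erlangs


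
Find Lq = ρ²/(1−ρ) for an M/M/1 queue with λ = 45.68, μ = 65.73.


ρ = 45.68/65.73 = 0.6950
Lq = ρ²/(1−ρ) = 0.4830/0.3050 = 1.5833

Final: 1.5833


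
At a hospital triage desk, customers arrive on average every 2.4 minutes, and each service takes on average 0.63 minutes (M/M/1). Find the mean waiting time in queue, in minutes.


λ = 60/2.4 = 25.0000 /hr
μ = 60/0.63 = 95.2381 /hr
ρ = λ/μ = 25.0000/95.2381 = 0.2625
Wq = ρ/(μ−λ) = 0.2625/(95.2381−25.0000) = 0.003737 hr
In minutes: 0.003737·60 = 0.2242 min

Final: 0.2242 min


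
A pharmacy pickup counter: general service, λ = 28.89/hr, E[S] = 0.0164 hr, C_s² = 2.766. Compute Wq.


ρ = λ·E[S] = 28.89·0.0164 = 0.4738
E[S²] = E[S]²(1+C_s²) = 0.0164²·(1+2.766) = 0.001013
Wq = λ·E[S²]/(2(1−ρ)) = 28.89·0.001013/(2·0.5262) = 0.02781 hr

Final: 0.02781 hr


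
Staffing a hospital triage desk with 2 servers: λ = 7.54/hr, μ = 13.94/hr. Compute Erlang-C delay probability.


a = λ/μ = 0.5409; ρ = a/2 = 0.2704
P₀ = 0.574252 (from M/M/c formula)
C(c,a) = [a^c/(c!(1−ρ))]·P₀ = [0.29256/(2·0.7296)]·0.574252
= 0.20051·0.574252 = 0.115141

Final: 0.115141


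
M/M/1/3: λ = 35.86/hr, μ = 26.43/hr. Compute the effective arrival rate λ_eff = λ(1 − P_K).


ρ = 1.3568; P_K = (1−ρ)ρ^3/(1−ρ^4) = 0.373048
λ_eff = λ(1 − P_K) = 35.86·(1 − 0.373048) = 35.86·0.626952 = 22.4825 /hr

Final: 22.4825 /hr


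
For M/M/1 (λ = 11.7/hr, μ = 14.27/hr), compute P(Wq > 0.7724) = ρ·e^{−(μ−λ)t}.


ρ = 11.7/14.27 = 0.8199
P(Wq > t) = ρ·e^{−(μ−λ)t} = 0.8199·e^{−1.9851}
= 0.8199·0.137371 = 0.112631

Final: 0.112631


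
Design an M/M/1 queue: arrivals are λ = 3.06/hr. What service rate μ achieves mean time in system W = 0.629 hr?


W = 1/(μ−λ) ⇒ μ − λ = 1/W = 1/0.629 = 1.5898
μ = λ + 1/W = 3.06 + 1.5898 = 4.6498 per hr

Final: 4.6498 /hr


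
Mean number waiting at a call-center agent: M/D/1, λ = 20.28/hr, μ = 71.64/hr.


ρ = 20.28/71.64 = 0.2831
M/D/1: Lq = ρ²/(2(1−ρ)) = 0.08014/(2·0.7169) = 0.05589

Final: 0.05589


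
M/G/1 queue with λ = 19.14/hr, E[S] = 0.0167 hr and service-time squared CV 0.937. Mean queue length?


ρ = λ·E[S] = 19.14·0.0167 = 0.3196
Lq = ρ²(1+C_s²)/(2(1−ρ)) = 0.1022·(1+0.937)/(2·0.6804)
= 0.1022·1.9370/1.3607 = 0.14544

Final: 0.14544


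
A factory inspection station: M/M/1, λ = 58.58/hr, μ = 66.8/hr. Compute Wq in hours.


ρ = 58.58/66.8 = 0.8769
Wq = ρ/(μ−λ) = 0.8769/(66.8 − 58.58) = 0.8769/8.22 = 0.1067 hr

Final: 0.1067 hr


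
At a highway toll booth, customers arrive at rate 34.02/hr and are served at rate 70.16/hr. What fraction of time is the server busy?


ρ = λ/μ = 34.02/70.16 = 0.4849

Final: 0.4849


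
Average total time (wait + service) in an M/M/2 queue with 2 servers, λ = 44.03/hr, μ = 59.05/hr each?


a = 0.7456; ρ = 0.3728; P₀ = 0.456856
Lq = P₀·a^c·ρ/(c!(1−ρ)²) = 0.12037
Wq = Lq/λ = 0.12037/44.03 = 0.002734 hr
W = Wq + 1/μ = 0.002734 + 0.01693 = 0.01967 hr

Final: 0.01967 hr


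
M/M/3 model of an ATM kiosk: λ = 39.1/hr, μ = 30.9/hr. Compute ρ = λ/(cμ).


ρ = λ/(cμ) = 39.1/(3·30.9) = 39.1/92.70 = 0.4218

Final: 0.4218


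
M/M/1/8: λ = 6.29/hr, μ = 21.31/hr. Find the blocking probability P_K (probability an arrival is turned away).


ρ = λ/μ = 6.29/21.31 = 0.2952
P_K = (1−ρ)ρ^K/(1−ρ^(K+1)) = (0.7048·0.00005762)/(1 − 0.00001701)
= 0.00004061/0.999983 = 0.00004061

Final: 0.00004061


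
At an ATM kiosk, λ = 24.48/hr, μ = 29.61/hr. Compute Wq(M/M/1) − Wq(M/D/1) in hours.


ρ = 24.48/29.61 = 0.8267
Wq(M/M/1) = ρ/(μ−λ) = 0.8267/5.13 = 0.16116 hr
Wq(M/D/1) = ρ/(2(μ−λ)) = 0.08058 hr
Savings = 0.16116 − 0.08058 = 0.08058 hr

Final: 0.08058 hr


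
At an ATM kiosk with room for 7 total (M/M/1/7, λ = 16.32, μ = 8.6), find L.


ρ = 16.32/8.6 = 1.8977
L = ρ[1 − (K+1)ρ^K + Kρ^(K+1)] / [(1−ρ)(1−ρ^(K+1))]
Numerator: 1.8977·(1 − 8·88.624117 + 7·168.179720) = 890.512382
Denominator: (-0.8977)·(-167.179720) = 150.072958
L = 890.512382/150.072958 = 5.9339

Final: 5.9339


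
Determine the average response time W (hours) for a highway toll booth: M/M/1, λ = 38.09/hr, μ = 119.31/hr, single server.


W = 1/(μ−λ) = 1/(119.31 − 38.09) = 1/81.22 = 0.01231 hr

Final: 0.01231 hr


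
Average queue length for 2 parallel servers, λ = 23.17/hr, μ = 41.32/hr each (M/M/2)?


a = λ/μ = 0.5607; ρ = a/2 = 0.2804
P₀ = 0.562045
Lq = P₀·a^c·ρ / (c!·(1−ρ)²) = 0.562045·0.31444·0.2804/(2·0.51786)
= 0.04784

Final: 0.04784


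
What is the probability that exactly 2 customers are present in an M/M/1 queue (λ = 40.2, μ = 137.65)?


ρ = 40.2/137.65 = 0.2920
P_n = (1−ρ)·ρ^n = (1 − 0.2920)·0.2920^2 = 0.7080·0.085290 = 0.060382

Final: 0.060382


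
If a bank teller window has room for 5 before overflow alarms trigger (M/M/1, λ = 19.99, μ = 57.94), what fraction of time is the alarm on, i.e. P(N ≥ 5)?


ρ = 19.99/57.94 = 0.3450
P(N ≥ n) = ρ^n = 0.3450^5 = 0.004888

Final: 0.004888


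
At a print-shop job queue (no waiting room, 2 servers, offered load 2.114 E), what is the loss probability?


B(c,a) = (a^c/c!) / Σ_{k=0}^{c} a^k/k!
a^2/2! = 2.234498
Σ terms (k=0..2): 1.00000 + 2.11400 + 2.23450 = 5.348498
B = 2.234498/5.348498 = 0.417780

Final: 0.417780


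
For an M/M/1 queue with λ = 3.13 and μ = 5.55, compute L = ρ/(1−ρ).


ρ = λ/μ = 3.13/5.55 = 0.5640
L = ρ/(1−ρ) = 0.5640/(1 − 0.5640) = 0.5640/0.4360 = 1.2934

Final: 1.2934


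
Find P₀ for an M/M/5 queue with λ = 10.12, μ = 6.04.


a = λ/μ = 10.12/6.04 = 1.6755; ρ = a/c = 0.3351
Σ_{k=0}^{4} a^k/k! (terms k=0..4) = 1.00000 + 1.67550 + 1.40364 + 0.78393 + 0.32837 = 5.19144
Tail: a^5/(5!(1−ρ)) = 13.20438/(120·0.6649) = 0.16549
P₀ = 1/(5.19144 + 0.16549) = 1/5.35694 = 0.186674

Final: 0.186674


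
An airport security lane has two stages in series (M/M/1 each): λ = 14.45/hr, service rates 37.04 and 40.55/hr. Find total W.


Each node sees arrival rate λ = 14.45/hr (tandem ⇒ throughput preserved).
W₁ = 1/(μ₁−λ) = 1/(37.04−14.45) = 0.04427 hr
W₂ = 1/(μ₂−λ) = 1/(40.55−14.45) = 0.03831 hr
W_total = W₁ + W₂ = 0.04427 + 0.03831 = 0.08258 hr

Final: 0.08258 hr


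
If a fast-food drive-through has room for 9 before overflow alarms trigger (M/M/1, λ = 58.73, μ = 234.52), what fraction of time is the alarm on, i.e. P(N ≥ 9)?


ρ = 58.73/234.52 = 0.2504
P(N ≥ n) = ρ^n = 0.2504^9 = 0.000003874

Final: 0.000003874


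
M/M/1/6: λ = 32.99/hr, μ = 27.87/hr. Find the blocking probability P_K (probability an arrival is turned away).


ρ = λ/μ = 32.99/27.87 = 1.1837
P_K = (1−ρ)ρ^K/(1−ρ^(K+1)) = (-0.1837·2.750883)/(1 − 3.256248)
= -0.505365/-2.256248 = 0.223985

Final: 0.223985


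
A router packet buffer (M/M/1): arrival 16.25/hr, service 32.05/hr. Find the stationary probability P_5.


ρ = 16.25/32.05 = 0.5070
P_n = (1−ρ)·ρ^n = (1 − 0.5070)·0.5070^5 = 0.4930·0.033506 = 0.016518

Final: 0.016518


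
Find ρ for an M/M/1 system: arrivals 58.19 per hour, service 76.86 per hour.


ρ = λ/μ = 58.19/76.86 = 0.7571

Final: 0.7571


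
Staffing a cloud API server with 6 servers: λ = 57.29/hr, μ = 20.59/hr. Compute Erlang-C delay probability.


a = λ/μ = 2.7824; ρ = a/6 = 0.4637
P₀ = 0.061228 (from M/M/c formula)
C(c,a) = [a^c/(c!(1−ρ))]·P₀ = [464.01803/(720·0.5363)]·0.061228
= 1.20178·0.061228 = 0.073583

Final: 0.073583


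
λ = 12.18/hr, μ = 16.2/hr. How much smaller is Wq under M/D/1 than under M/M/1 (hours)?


ρ = 12.18/16.2 = 0.7519
Wq(M/M/1) = ρ/(μ−λ) = 0.7519/4.02 = 0.18703 hr
Wq(M/D/1) = ρ/(2(μ−λ)) = 0.09351 hr
Savings = 0.18703 − 0.09351 = 0.09351 hr

Final: 0.09351 hr


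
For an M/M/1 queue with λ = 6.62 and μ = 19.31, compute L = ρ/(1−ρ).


ρ = λ/μ = 6.62/19.31 = 0.3428
L = ρ/(1−ρ) = 0.3428/(1 − 0.3428) = 0.3428/0.6572 = 0.5217

Final: 0.5217


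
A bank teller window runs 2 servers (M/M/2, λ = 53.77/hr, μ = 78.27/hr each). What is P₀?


a = λ/μ = 53.77/78.27 = 0.6870; ρ = a/c = 0.3435
Σ_{k=0}^{1} a^k/k! (terms k=0..1) = 1.00000 + 0.68698 = 1.68698
Tail: a^2/(2!(1−ρ)) = 0.47194/(2·0.6565) = 0.35943
P₀ = 1/(1.68698 + 0.35943) = 1/2.04641 = 0.488660

Final: 0.488660


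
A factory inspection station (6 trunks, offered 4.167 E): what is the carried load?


B(6,4.167) = 0.129354 (Erlang-B)
Carried load = a(1 − B) = 4.167·(1 − 0.129354) = 4.167·0.870646 = 3.6280 E

Final: 3.6280 Erlangs


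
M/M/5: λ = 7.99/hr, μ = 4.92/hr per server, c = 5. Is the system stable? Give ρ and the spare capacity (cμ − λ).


Total capacity cμ = 5·4.92 = 24.60/hr
ρ = λ/(cμ) = 7.99/24.60 = 0.3248
Stable ⇔ ρ < 1: YES
Spare capacity = cμ − λ = 24.60 − 7.99 = 16.61/hr

Final: ρ = 0.3248; stable; margin = 16.61/hr


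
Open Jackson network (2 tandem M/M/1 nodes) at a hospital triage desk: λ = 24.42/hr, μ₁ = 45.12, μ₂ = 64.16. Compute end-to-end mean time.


Each node sees arrival rate λ = 24.42/hr (tandem ⇒ throughput preserved).
W₁ = 1/(μ₁−λ) = 1/(45.12−24.42) = 0.04831 hr
W₂ = 1/(μ₂−λ) = 1/(64.16−24.42) = 0.02516 hr
W_total = W₁ + W₂ = 0.04831 + 0.02516 = 0.07347 hr

Final: 0.07347 hr


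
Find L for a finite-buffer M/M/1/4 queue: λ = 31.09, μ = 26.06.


ρ = 31.09/26.06 = 1.1930
L = ρ[1 − (K+1)ρ^K + Kρ^(K+1)] / [(1−ρ)(1−ρ^(K+1))]
Numerator: 1.1930·(1 − 5·2.025747 + 4·2.416749) = 0.642153
Denominator: (-0.1930)·(-1.416749) = 0.273455
L = 0.642153/0.273455 = 2.3483

Final: 2.3483
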